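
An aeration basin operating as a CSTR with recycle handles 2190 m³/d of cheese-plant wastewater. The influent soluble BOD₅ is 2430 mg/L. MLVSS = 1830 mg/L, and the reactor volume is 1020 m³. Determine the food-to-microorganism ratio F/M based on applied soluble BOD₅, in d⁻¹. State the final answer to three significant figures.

F/M ≈ 2.85 d⁻¹

Food-to-microorganism ratio F/M = Q S₀ / (V X) = 2190 × 2430 / (1020 × 1830) = 2.851 d⁻¹.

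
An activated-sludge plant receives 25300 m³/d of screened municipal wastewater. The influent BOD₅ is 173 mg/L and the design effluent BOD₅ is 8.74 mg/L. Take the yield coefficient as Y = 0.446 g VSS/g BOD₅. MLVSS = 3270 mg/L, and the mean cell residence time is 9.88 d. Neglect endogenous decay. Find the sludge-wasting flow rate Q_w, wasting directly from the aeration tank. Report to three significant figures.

Biomass mass balance (decay neglected): V·X = Y·Q·(S₀ − S)·θ_c, so V = 0.446 × 25300 × (173 − 8.74) × 9.88 / 3270 = 5600 m³.
Wasting from the aeration tank: Q_w = V / θ_c = 5600 / 9.88 = 566.8 m³/d.

Q_w ≈ 567 m³/d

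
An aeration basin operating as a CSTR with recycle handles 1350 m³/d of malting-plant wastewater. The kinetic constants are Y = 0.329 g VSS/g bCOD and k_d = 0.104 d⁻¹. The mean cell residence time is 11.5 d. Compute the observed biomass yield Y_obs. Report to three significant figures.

Y_obs ≈ 0.150 g VSS/g bCOD

Y_obs = Y / (1 + k_d θ_c) = 0.329 / (1 + 0.104 × 11.5) = 0.329 / 2.196 = 0.1498.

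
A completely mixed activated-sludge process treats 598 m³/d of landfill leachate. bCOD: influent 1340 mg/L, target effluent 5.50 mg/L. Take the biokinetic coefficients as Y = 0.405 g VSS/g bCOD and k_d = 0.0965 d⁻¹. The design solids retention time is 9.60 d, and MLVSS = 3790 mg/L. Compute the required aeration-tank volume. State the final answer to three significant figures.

V ≈ 425 m³

Steady-state biomass mass balance: V·X·(1 + k_d·θ_c) = Y·Q·(S₀ − S)·θ_c, so V = 0.405 × 598 × (1340 − 5.50) × 9.60 / [3790 × (1 + 0.0965 × 9.60)] = 3.1×10^6 / 7301 = 425.0 m³.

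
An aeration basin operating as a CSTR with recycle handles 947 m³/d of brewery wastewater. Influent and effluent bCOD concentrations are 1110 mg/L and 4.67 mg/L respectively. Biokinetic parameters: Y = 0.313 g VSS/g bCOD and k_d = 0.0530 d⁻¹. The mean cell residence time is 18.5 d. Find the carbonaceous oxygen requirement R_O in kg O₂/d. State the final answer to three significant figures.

Correct the yield for decay: Y_obs = Y/(1 + k_d θ_c) = 0.313 / (1 + 0.0530 × 18.5) = 0.313 / 1.980 = 0.1580.
Substrate removed = Q·(S₀ − S) = 947 m³/d × (1110 − 4.67) g/m³ = 1.05×10^6 g/d = 1047 kg/d.
P_X = Y_obs·Q·(S₀ − S) = 0.1580 × 1047 = 165.4 kg VSS/d.
Carbonaceous O₂ demand = substrate oxidised − cell-mass equivalent = 1047 − 1.42 × 165.4 = 811.8 kg O₂/d.

R_O ≈ 812 kg O₂/d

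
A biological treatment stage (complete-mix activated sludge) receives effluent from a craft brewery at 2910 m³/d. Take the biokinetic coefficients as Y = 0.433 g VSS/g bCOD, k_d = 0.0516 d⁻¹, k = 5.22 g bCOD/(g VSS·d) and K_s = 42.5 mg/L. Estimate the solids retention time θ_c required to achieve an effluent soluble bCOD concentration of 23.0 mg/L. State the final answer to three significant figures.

Specific growth rate at S = 23.0 mg/L: μ = YkS/(K_s+S) = 0.433·5.22·23.0/(42.5+23.0) = 0.7937 d⁻¹.
1/θ_c = 0.7937 − 0.0516 = 0.7421 d⁻¹, so θ_c = 1.348 d.

θ_c ≈ 1.35 d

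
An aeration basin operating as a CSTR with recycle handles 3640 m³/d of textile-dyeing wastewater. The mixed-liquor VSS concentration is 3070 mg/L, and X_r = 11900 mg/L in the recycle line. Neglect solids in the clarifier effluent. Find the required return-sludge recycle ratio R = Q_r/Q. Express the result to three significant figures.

Solids balance on the clarifier gives (1+R)X = R·X_r, so R = X/(X_r − X) = 3070 / (11900 − 3070) = 0.3477.

R ≈ 0.348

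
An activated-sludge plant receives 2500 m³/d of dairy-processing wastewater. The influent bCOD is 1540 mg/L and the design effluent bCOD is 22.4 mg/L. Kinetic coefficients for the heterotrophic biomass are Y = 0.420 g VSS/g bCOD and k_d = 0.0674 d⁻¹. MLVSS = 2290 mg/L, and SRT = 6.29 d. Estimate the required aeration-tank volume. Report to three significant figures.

V ≈ 3070 m³

Rearranging the biomass balance for a CMAS with decay, V = Y·Q·ΔS·θ_c / [X·(1+k_d θ_c)] = 0.420 × 2500 × (1540 − 22.4) × 6.29 / [2290 × (1 + 0.0674 × 6.29)] = 1×10^7 / 3261 = 3074 m³.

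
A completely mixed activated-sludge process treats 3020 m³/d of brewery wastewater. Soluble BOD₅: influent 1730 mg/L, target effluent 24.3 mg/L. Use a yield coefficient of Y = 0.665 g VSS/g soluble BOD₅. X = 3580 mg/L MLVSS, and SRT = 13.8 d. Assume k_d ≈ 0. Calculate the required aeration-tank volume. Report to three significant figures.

V ≈ 13200 m³

V·X = Y·Q·ΔS·θ_c gives V = 0.665 × 3020 × (1730 − 24.3) × 13.8 / 3580 = 13205 m³.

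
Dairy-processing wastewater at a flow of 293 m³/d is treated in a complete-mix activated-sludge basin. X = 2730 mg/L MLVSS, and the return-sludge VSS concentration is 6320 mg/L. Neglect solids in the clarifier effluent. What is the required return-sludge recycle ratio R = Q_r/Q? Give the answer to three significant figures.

R ≈ 0.760

Solids balance on the clarifier gives (1+R)X = R·X_r, so R = X/(X_r − X) = 2730 / (6320 − 2730) = 0.7604.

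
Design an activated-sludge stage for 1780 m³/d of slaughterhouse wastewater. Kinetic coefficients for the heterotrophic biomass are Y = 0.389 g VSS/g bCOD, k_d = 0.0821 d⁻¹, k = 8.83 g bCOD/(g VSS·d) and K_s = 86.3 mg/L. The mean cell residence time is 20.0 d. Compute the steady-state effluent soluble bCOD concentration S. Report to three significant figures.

From the Monod/SRT balance for a CMAS, S = K_s·(1+k_d θ_c)/[θ_c·(Y k − k_d) − 1] = 86.3 × (1 + 0.0821 × 20.0) / [20.0 × (0.389 × 8.83 − 0.0821) − 1] = 228.0 / 66.06 = 3.452 mg/L.

S ≈ 3.45 mg/L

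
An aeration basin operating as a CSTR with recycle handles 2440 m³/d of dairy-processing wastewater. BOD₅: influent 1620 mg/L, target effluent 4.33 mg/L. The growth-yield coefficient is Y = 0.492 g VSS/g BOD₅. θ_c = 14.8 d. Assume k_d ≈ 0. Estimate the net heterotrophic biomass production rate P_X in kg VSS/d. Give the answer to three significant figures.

P_X ≈ 1940 kg VSS/d

With endogenous decay neglected, the observed yield equals the true yield: Y_obs = Y = 0.492 g VSS/g BOD₅.
Mass of BOD₅ removed per day: Q(S₀ − S) = 2440 × 1616 g/m³ = 3942 kg/d.
Net biomass production P_X = Y_obs × Q·(S₀ − S) = 0.4920 × 3942 = 1940 kg VSS/d.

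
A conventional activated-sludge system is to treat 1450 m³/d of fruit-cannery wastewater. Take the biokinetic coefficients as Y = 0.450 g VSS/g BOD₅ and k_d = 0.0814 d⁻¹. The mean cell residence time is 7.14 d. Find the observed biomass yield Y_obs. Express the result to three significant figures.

Y_obs ≈ 0.285 g VSS/g BOD₅

Observed yield with endogenous decay: Y_obs = Y / (1 + k_d·θ_c) = 0.450 / (1 + 0.0814 × 7.14) = 0.450 / 1.581 = 0.2846 g VSS/g BOD₅.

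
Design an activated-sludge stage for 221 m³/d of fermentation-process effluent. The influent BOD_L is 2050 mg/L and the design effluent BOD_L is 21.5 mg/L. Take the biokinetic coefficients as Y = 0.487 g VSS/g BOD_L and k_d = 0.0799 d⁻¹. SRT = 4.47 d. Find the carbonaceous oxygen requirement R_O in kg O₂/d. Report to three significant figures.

The observed yield is Y_obs = Y/(1 + k_d·θ_c) = 0.487 / (1 + 0.0799 × 4.47) = 0.487 / 1.357 = 0.3588 g VSS per g BOD_L removed.
Q·(S₀ − S) = 221 × (2050 − 21.5) × 10⁻³ = 448.3 kg/d removed.
Net sludge production P_X = 0.3588 × 448.3 = 160.9 kg VSS/d.
R_O = Q·(S₀ − S) − 1.42·P_X = 448.3 − 1.42 × 160.9 = 219.9 kg O₂/d.

R_O ≈ 220 kg O₂/d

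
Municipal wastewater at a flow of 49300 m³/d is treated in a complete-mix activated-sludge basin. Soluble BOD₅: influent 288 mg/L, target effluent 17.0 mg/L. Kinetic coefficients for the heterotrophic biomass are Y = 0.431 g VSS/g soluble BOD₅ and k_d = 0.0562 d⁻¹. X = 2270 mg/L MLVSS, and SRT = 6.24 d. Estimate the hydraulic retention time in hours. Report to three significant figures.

τ ≈ 5.71 h

From the SRT design equation V = Y Q (S₀−S) θ_c / [X (1 + k_d θ_c)] = 0.431 × 49300 × (288 − 17.0) × 6.24 / [2270 × (1 + 0.0562 × 6.24)] = 3.59×10^7 / 3066 = 11719 m³.
Hydraulic retention time τ = V/Q = 11719 / 49300 = 0.2377 d = 5.705 h.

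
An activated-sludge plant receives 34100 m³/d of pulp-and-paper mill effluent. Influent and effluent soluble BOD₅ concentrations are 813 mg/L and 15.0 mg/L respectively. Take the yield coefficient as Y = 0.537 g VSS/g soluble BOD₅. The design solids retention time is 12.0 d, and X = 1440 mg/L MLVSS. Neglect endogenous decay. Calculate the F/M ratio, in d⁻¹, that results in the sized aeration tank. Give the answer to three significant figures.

F/M ≈ 0.158 d⁻¹

Biomass mass balance (decay neglected): V·X = Y·Q·(S₀ − S)·θ_c, so V = 0.537 × 34100 × (813 − 15.0) × 12.0 / 1440 = 121773 m³.
F/M = Q·S₀ / (V·X) = 34100 × 813 / (121773 × 1440) = 0.1581 g soluble BOD₅·(g VSS·d)⁻¹.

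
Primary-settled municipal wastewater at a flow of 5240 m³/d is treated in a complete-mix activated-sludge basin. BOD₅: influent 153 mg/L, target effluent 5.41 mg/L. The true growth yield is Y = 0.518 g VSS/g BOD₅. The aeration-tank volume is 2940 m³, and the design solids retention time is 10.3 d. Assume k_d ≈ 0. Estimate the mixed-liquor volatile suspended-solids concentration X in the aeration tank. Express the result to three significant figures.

X ≈ 1400 mg/L

Without decay, X = Y Q (S₀−S) θ_c / V = 0.518 × 5240 × (153 − 5.41) × 10.3 / 2940 = 1403 mg/L.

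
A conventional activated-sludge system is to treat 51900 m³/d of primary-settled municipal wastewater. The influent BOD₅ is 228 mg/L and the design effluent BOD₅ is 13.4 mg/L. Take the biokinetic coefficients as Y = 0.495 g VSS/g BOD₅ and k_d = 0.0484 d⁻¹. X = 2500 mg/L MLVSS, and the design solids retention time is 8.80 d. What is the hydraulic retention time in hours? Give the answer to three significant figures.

Rearranging the biomass balance for a CMAS with decay, V = Y·Q·ΔS·θ_c / [X·(1+k_d θ_c)] = 0.495 × 51900 × (228 − 13.4) × 8.80 / [2500 × (1 + 0.0484 × 8.80)] = 4.85×10^7 / 3565 = 13610 m³.
τ = V/Q = 13610/51900 = 0.2622 d, or 6.294 h.

τ ≈ 6.29 h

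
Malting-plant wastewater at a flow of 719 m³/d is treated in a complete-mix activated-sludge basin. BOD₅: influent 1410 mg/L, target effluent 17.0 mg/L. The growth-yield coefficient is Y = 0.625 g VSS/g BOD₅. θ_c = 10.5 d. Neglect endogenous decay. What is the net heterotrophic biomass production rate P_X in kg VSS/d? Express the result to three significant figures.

With endogenous decay neglected, the observed yield equals the true yield: Y_obs = Y = 0.625 g VSS/g BOD₅.
Substrate removed = Q·(S₀ − S) = 719 m³/d × (1410 − 17.0) g/m³ = 1×10^6 g/d = 1002 kg/d.
P_X = Y_obs · Q(S₀ − S) = 0.6250 × 1002 = 626.0 kg VSS/d.

P_X ≈ 626 kg VSS/d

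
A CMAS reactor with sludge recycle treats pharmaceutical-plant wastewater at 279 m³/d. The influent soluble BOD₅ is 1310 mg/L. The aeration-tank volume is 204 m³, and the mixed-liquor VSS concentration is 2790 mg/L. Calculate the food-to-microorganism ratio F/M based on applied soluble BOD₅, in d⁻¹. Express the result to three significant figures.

F/M ≈ 0.642 d⁻¹

F/M = applied load / biomass = Q·S₀/(V·X) = 279 × 1310 / (204.0 × 2790) = 0.6422 d⁻¹.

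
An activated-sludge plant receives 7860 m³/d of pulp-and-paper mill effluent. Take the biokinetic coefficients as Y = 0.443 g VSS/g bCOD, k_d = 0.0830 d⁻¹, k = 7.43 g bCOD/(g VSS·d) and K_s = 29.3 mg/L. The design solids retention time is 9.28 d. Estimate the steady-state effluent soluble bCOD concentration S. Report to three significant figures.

From the Monod/SRT balance for a CMAS, S = K_s·(1+k_d θ_c)/[θ_c·(Y k − k_d) − 1] = 29.3 × (1 + 0.0830 × 9.28) / [9.28 × (0.443 × 7.43 − 0.0830) − 1] = 51.87 / 28.77 = 1.803 mg/L.

S ≈ 1.80 mg/L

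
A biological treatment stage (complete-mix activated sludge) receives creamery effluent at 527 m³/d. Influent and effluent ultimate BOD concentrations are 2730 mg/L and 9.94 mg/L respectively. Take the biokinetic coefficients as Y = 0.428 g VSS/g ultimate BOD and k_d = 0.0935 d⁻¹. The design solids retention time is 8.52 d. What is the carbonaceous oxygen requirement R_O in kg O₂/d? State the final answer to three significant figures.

Observed yield with endogenous decay: Y_obs = Y / (1 + k_d·θ_c) = 0.428 / (1 + 0.0935 × 8.52) = 0.428 / 1.797 = 0.2382 g VSS/g ultimate BOD.
Q·(S₀ − S) = 527 × (2730 − 9.94) × 10⁻³ = 1433 kg/d removed.
Net sludge production P_X = 0.2382 × 1433 = 341.5 kg VSS/d.
R_O = Q·ΔS − 1.42 P_X = 1433 − 484.9 = 948.6 kg O₂/d.

R_O ≈ 949 kg O₂/d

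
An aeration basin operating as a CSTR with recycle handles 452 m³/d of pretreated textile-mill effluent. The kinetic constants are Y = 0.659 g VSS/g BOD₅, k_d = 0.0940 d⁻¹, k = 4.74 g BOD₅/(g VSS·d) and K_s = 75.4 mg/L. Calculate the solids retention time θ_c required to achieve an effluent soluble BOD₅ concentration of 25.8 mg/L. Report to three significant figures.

θ_c ≈ 1.42 d

At the target effluent, Y k S/(K_s+S) = 0.659×4.74×25.8/101.2 = 0.7963 d⁻¹.
1/θ_c = 0.7963 − 0.0940 = 0.7023 d⁻¹, so θ_c = 1.424 d.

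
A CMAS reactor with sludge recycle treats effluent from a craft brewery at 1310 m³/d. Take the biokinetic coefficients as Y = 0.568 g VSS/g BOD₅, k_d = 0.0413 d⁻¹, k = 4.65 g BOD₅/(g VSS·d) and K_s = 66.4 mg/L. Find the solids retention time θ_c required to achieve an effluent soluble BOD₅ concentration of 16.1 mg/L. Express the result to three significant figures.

θ_c ≈ 2.11 d

At the target effluent, Y k S/(K_s+S) = 0.568×4.65×16.1/82.50 = 0.5154 d⁻¹.
θ_c = 1/(μ − k_d) = 1/(0.5154 − 0.0413) = 1/0.4741 = 2.109 d.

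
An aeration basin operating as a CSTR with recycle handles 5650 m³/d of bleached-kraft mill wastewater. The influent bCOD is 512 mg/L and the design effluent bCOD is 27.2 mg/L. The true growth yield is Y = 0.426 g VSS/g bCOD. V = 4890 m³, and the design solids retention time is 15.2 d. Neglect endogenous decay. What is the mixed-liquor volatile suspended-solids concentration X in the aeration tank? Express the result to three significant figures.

X = Y·Q·ΔS·θ_c / V = 0.426 × 5650 × (512 − 27.2) × 15.2 / 4890 = 3627 mg/L.

X ≈ 3630 mg/L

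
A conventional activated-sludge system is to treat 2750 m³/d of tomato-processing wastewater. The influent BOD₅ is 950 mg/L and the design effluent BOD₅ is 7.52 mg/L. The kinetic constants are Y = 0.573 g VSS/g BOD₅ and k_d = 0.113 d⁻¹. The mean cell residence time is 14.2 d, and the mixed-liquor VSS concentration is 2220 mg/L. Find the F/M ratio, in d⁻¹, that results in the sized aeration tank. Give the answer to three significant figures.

Steady-state biomass mass balance: V·X·(1 + k_d·θ_c) = Y·Q·(S₀ − S)·θ_c, so V = 0.573 × 2750 × (950 − 7.52) × 14.2 / [2220 × (1 + 0.113 × 14.2)] = 2.11×10^7 / 5782 = 3647 m³.
F/M = applied load / biomass = Q·S₀/(V·X) = 2750 × 950 / (3647 × 2220) = 0.3227 d⁻¹.

F/M ≈ 0.323 d⁻¹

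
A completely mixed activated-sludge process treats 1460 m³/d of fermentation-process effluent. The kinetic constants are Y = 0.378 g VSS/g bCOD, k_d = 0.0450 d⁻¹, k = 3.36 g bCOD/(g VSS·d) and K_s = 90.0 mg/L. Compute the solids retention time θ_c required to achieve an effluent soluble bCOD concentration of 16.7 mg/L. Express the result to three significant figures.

From 1/θ_c = Y·k·S/(K_s + S) − k_d: Y·k·S/(K_s+S) = 0.378 × 3.36 × 16.7 / (90.0 + 16.7) = 0.1988 d⁻¹.
θ_c = 1/(μ − k_d) = 1/(0.1988 − 0.0450) = 1/0.1538 = 6.503 d.

θ_c ≈ 6.50 d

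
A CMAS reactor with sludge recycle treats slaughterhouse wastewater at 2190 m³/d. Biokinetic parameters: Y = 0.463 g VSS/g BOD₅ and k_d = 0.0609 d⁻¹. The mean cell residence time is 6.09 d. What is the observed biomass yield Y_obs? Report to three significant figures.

Y_obs ≈ 0.338 g VSS/g BOD₅

Correct the yield for decay: Y_obs = Y/(1 + k_d θ_c) = 0.463 / (1 + 0.0609 × 6.09) = 0.463 / 1.371 = 0.3377.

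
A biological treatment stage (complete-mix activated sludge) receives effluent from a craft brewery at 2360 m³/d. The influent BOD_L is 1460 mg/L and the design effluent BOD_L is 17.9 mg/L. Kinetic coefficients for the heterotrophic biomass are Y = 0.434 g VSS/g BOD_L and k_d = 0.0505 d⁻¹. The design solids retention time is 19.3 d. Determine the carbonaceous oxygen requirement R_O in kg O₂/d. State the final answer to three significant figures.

Y_obs = Y / (1 + k_d θ_c) = 0.434 / (1 + 0.0505 × 19.3) = 0.434 / 1.975 = 0.2198.
Substrate removed = Q·(S₀ − S) = 2360 m³/d × (1460 − 17.9) g/m³ = 3.4×10^6 g/d = 3403 kg/d.
Net sludge production P_X = 0.2198 × 3403 = 748.0 kg VSS/d.
R_O = Q·ΔS − 1.42 P_X = 3403 − 1062 = 2341 kg O₂/d.

R_O ≈ 2340 kg O₂/d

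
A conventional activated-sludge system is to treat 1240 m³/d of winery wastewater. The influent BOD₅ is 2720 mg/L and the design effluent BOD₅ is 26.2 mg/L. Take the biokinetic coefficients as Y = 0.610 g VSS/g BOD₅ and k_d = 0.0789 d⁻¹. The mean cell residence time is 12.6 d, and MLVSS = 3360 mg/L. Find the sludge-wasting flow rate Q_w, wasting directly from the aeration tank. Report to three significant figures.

Q_w ≈ 304 m³/d

Steady-state biomass mass balance: V·X·(1 + k_d·θ_c) = Y·Q·(S₀ − S)·θ_c, so V = 0.610 × 1240 × (2720 − 26.2) × 12.6 / [3360 × (1 + 0.0789 × 12.6)] = 2.57×10^7 / 6700 = 3832 m³.
For wasting at MLVSS concentration, Q_w = V/θ_c = 3832/12.6 = 304.1 m³/d.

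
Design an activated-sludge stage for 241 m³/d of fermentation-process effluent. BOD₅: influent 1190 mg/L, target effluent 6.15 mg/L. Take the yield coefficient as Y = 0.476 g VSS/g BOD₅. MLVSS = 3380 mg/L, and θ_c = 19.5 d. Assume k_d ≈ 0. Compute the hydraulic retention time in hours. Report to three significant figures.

V·X = Y·Q·ΔS·θ_c gives V = 0.476 × 241 × (1190 − 6.15) × 19.5 / 3380 = 783.5 m³.
HRT = V/Q = 783.5 m³ / 241 m³·d⁻¹ = 3.251 d × 24 = 78.02 h.

τ ≈ 78.0 h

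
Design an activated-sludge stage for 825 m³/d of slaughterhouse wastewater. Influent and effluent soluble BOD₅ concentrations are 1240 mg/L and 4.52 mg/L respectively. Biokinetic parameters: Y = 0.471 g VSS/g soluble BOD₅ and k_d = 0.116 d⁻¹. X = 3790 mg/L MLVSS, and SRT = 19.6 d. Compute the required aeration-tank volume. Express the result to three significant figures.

Steady-state biomass mass balance: V·X·(1 + k_d·θ_c) = Y·Q·(S₀ − S)·θ_c, so V = 0.471 × 825 × (1240 − 4.52) × 19.6 / [3790 × (1 + 0.116 × 19.6)] = 9.41×10^6 / 12407 = 758.4 m³.

V ≈ 758 m³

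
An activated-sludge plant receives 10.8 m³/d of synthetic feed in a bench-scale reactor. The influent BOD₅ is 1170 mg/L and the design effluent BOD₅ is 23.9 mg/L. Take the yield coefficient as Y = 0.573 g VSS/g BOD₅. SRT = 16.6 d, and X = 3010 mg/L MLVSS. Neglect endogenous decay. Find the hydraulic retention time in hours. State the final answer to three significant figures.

τ ≈ 86.9 h

Biomass mass balance (decay neglected): V·X = Y·Q·(S₀ − S)·θ_c, so V = 0.573 × 10.8 × (1170 − 23.9) × 16.6 / 3010 = 39.11 m³.
HRT = V/Q = 39.11 m³ / 10.8 m³·d⁻¹ = 3.622 d × 24 = 86.92 h.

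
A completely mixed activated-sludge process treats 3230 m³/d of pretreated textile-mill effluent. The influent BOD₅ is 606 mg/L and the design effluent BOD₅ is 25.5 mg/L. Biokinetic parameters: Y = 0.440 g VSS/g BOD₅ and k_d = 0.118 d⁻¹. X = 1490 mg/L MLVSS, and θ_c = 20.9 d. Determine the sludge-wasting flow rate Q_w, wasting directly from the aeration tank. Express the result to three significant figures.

Rearranging the biomass balance for a CMAS with decay, V = Y·Q·ΔS·θ_c / [X·(1+k_d θ_c)] = 0.440 × 3230 × (606 − 25.5) × 20.9 / [1490 × (1 + 0.118 × 20.9)] = 1.72×10^7 / 5165 = 3339 m³.
With mixed-liquor wasting, θ_c = V/Q_w, so Q_w = V/θ_c = 3339/20.9 = 159.7 m³/d.

Q_w ≈ 160 m³/d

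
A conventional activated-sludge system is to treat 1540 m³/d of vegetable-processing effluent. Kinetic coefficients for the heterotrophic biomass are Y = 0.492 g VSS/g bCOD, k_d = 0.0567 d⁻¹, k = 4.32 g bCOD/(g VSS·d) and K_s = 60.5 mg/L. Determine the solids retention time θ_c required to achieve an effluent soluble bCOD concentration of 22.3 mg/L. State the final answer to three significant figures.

Specific growth rate at S = 22.3 mg/L: μ = YkS/(K_s+S) = 0.492·4.32·22.3/(60.5+22.3) = 0.5724 d⁻¹.
θ_c = 1/(μ − k_d) = 1/(0.5724 − 0.0567) = 1/0.5157 = 1.939 d.

θ_c ≈ 1.94 d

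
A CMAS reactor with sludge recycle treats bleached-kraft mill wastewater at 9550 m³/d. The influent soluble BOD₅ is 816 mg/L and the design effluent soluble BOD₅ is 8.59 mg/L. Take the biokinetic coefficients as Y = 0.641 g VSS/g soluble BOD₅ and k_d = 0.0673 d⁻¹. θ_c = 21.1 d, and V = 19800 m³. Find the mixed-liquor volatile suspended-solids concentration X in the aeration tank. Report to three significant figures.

Solving the biomass balance for X: X = Y Q (S₀−S) θ_c / [V (1+k_d θ_c)] = 0.641 × 9550 × (816 − 8.59) × 21.1 / [19800 × (1 + 0.0673 × 21.1)] = 2176 mg/L.

X ≈ 2180 mg/L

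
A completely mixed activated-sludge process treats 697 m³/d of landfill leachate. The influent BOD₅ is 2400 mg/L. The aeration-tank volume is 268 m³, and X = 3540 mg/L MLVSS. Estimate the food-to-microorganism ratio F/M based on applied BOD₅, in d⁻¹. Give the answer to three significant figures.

F/M ≈ 1.76 d⁻¹

F/M = applied load / biomass = Q·S₀/(V·X) = 697 × 2400 / (268.0 × 3540) = 1.763 d⁻¹.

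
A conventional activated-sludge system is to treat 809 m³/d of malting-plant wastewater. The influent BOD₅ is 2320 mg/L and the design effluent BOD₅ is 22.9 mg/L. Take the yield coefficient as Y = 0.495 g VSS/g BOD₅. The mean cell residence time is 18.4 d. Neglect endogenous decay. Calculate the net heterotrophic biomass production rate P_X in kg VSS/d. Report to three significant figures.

P_X ≈ 920 kg VSS/d

Since k_d ≈ 0, Y_obs = Y = 0.495 g VSS/g BOD₅.
ΔS = 2320 − 22.9 = 2297 mg/L, so the substrate removal rate is 809 × 2297/1000 = 1858 kg BOD₅/d.
Net biomass production P_X = Y_obs × Q·(S₀ − S) = 0.4950 × 1858 = 919.9 kg VSS/d.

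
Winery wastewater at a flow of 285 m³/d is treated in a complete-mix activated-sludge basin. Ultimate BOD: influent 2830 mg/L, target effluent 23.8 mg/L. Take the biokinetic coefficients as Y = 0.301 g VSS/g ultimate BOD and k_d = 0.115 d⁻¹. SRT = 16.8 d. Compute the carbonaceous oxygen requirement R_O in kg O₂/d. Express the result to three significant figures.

R_O ≈ 683 kg O₂/d

The observed yield is Y_obs = Y/(1 + k_d·θ_c) = 0.301 / (1 + 0.115 × 16.8) = 0.301 / 2.932 = 0.1027 g VSS per g ultimate BOD removed.
Substrate removed = Q·(S₀ − S) = 285 m³/d × (2830 − 23.8) g/m³ = 8×10^5 g/d = 799.8 kg/d.
P_X = Y_obs·Q·(S₀ − S) = 0.1027 × 799.8 = 82.10 kg VSS/d.
R_O = Q·(S₀ − S) − 1.42·P_X = 799.8 − 1.42 × 82.10 = 683.2 kg O₂/d.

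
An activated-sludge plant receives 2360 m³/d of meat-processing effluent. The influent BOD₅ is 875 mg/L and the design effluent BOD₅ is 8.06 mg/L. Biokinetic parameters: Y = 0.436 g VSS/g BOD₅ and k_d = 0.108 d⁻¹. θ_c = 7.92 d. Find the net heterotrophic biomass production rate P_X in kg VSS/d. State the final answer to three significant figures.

P_X ≈ 481 kg VSS/d

The observed yield is Y_obs = Y/(1 + k_d·θ_c) = 0.436 / (1 + 0.108 × 7.92) = 0.436 / 1.855 = 0.2350 g VSS per g BOD₅ removed.
Mass of BOD₅ removed per day: Q(S₀ − S) = 2360 × 866.9 g/m³ = 2046 kg/d.
P_X = Y_obs · Q(S₀ − S) = 0.2350 × 2046 = 480.8 kg VSS/d.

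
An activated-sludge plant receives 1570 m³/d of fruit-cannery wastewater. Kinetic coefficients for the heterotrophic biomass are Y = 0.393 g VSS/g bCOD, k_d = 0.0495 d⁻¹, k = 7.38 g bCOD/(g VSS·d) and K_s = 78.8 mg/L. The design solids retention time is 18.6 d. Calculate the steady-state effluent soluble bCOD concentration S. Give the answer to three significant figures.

For a completely mixed reactor with recycle the Lawrence–McCarty relation gives S = K_s·(1 + k_d·θ_c) / [θ_c·(Y·k − k_d) − 1] = 78.8 × (1 + 0.0495 × 18.6) / [18.6 × (0.393 × 7.38 − 0.0495) − 1] = 151.4 / 52.03 = 2.909 mg/L.

S ≈ 2.91 mg/L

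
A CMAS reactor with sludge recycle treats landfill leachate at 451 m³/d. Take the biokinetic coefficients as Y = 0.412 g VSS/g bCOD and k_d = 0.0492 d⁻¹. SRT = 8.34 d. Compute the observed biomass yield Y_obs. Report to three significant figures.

Observed yield with endogenous decay: Y_obs = Y / (1 + k_d·θ_c) = 0.412 / (1 + 0.0492 × 8.34) = 0.412 / 1.410 = 0.2921 g VSS/g bCOD.

Y_obs ≈ 0.292 g VSS/g bCOD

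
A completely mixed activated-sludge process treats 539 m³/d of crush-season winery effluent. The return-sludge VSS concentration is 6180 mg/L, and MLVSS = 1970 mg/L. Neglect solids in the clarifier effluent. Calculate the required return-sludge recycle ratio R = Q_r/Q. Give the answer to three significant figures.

Solids balance on the clarifier gives (1+R)X = R·X_r, so R = X/(X_r − X) = 1970 / (6180 − 1970) = 0.4679.

R ≈ 0.468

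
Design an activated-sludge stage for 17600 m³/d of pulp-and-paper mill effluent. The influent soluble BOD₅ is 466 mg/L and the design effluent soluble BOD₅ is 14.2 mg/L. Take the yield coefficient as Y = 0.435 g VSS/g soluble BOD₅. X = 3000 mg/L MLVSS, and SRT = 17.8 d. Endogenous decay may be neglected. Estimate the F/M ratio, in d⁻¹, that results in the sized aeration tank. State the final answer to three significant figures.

V·X = Y·Q·ΔS·θ_c gives V = 0.435 × 17600 × (466 − 14.2) × 17.8 / 3000 = 20523 m³.
Food-to-microorganism ratio F/M = Q S₀ / (V X) = 17600 × 466 / (20523 × 3000) = 0.1332 d⁻¹.

F/M ≈ 0.133 d⁻¹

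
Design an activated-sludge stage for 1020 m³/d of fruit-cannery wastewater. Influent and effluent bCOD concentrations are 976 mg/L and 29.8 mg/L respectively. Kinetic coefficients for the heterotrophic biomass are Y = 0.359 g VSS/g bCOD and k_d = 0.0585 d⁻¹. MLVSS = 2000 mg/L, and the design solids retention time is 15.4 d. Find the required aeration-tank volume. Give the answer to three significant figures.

V ≈ 1400 m³

Rearranging the biomass balance for a CMAS with decay, V = Y·Q·ΔS·θ_c / [X·(1+k_d θ_c)] = 0.359 × 1020 × (976 − 29.8) × 15.4 / [2000 × (1 + 0.0585 × 15.4)] = 5.34×10^6 / 3802 = 1403 m³.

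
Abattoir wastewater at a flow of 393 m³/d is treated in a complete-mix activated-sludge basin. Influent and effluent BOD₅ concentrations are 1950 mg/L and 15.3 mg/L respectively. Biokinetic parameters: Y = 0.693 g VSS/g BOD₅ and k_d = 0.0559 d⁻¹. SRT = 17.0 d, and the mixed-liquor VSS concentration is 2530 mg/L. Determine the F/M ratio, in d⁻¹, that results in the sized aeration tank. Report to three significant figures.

F/M ≈ 0.167 d⁻¹

Steady-state biomass mass balance: V·X·(1 + k_d·θ_c) = Y·Q·(S₀ − S)·θ_c, so V = 0.693 × 393 × (1950 − 15.3) × 17.0 / [2530 × (1 + 0.0559 × 17.0)] = 8.96×10^6 / 4934 = 1815 m³.
F/M = Q·S₀ / (V·X) = 393 × 1950 / (1815 × 2530) = 0.1669 g BOD₅·(g VSS·d)⁻¹.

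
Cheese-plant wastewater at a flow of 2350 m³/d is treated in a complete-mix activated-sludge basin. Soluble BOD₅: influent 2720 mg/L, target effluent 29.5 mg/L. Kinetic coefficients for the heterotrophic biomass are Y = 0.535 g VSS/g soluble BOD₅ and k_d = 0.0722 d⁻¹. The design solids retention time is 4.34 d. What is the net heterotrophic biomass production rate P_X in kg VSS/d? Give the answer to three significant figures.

Observed yield with endogenous decay: Y_obs = Y / (1 + k_d·θ_c) = 0.535 / (1 + 0.0722 × 4.34) = 0.535 / 1.313 = 0.4074 g VSS/g soluble BOD₅.
ΔS = 2720 − 29.5 = 2690 mg/L, so the substrate removal rate is 2350 × 2690/1000 = 6323 kg soluble BOD₅/d.
So the net sludge growth is P_X = 0.4074 × 6323 = 2576 kg VSS/d.

P_X ≈ 2580 kg VSS/d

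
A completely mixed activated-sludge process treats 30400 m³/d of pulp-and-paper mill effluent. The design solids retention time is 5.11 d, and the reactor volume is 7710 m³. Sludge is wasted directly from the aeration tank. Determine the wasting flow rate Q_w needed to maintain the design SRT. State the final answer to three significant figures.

Q_w ≈ 1510 m³/d

For wasting at MLVSS concentration, Q_w = V/θ_c = 7710/5.11 = 1509 m³/d.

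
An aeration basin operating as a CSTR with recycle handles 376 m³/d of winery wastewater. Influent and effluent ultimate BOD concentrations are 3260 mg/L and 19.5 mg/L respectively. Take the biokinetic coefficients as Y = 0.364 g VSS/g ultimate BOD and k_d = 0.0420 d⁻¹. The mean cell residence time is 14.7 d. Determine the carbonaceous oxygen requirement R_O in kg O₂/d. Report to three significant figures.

R_O ≈ 829 kg O₂/d

The observed yield is Y_obs = Y/(1 + k_d·θ_c) = 0.364 / (1 + 0.0420 × 14.7) = 0.364 / 1.617 = 0.2251 g VSS per g ultimate BOD removed.
Q·(S₀ − S) = 376 × (3260 − 19.5) × 10⁻³ = 1218 kg/d removed.
P_X = Y_obs·Q·(S₀ − S) = 0.2251 × 1218 = 274.2 kg VSS/d.
R_O = Q·ΔS − 1.42 P_X = 1218 − 389.4 = 829.0 kg O₂/d.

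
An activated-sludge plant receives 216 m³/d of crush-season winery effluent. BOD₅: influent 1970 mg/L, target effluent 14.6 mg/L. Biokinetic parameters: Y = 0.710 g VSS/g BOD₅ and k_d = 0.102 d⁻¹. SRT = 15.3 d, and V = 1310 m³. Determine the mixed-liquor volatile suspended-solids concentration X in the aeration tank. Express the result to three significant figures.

X ≈ 1370 mg/L

From V·X·(1 + k_d·θ_c) = Y·Q·(S₀ − S)·θ_c: X = 0.710 × 216 × (1970 − 14.6) × 15.3 / [1310 × (1 + 0.102 × 15.3)] = 1368 mg/L.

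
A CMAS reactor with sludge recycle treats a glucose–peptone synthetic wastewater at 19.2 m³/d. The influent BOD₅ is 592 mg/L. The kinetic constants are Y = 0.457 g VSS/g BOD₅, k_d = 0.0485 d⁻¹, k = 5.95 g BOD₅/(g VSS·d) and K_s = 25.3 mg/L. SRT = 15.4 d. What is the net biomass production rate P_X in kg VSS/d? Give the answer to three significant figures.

P_X ≈ 2.97 kg VSS/d

For a completely mixed reactor with recycle the Lawrence–McCarty relation gives S = K_s·(1 + k_d·θ_c) / [θ_c·(Y·k − k_d) − 1] = 25.3 × (1 + 0.0485 × 15.4) / [15.4 × (0.457 × 5.95 − 0.0485) − 1] = 44.20 / 40.13 = 1.101 mg/L.
Y_obs = Y / (1 + k_d θ_c) = 0.457 / (1 + 0.0485 × 15.4) = 0.457 / 1.747 = 0.2616.
Substrate removed = Q·(S₀ − S) = 19.2 m³/d × (592 − 1.10) g/m³ = 1.13×10^4 g/d = 11.35 kg/d.
P_X = Y_obs · Q(S₀ − S) = 0.2616 × 11.35 = 2.968 kg VSS/d.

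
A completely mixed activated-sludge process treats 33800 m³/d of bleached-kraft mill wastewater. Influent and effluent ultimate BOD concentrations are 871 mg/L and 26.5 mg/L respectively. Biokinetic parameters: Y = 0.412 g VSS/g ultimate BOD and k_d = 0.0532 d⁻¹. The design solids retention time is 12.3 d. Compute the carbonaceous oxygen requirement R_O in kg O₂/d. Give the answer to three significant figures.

Y_obs = Y / (1 + k_d θ_c) = 0.412 / (1 + 0.0532 × 12.3) = 0.412 / 1.654 = 0.2490.
Substrate removed = Q·(S₀ − S) = 33800 m³/d × (871 − 26.5) g/m³ = 2.85×10^7 g/d = 28544 kg/d.
Net sludge production P_X = 0.2490 × 28544 = 7109 kg VSS/d.
Carbonaceous O₂ demand = substrate oxidised − cell-mass equivalent = 28544 − 1.42 × 7109 = 18450 kg O₂/d.

R_O ≈ 18400 kg O₂/d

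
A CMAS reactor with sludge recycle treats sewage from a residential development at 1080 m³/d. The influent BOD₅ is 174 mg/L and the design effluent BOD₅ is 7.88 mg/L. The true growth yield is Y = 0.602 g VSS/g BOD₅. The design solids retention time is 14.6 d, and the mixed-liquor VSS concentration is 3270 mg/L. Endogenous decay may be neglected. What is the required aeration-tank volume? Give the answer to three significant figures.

With k_d = 0 the design equation reduces to V = Y Q (S₀−S) θ_c / X = 0.602 × 1080 × (174 − 7.88) × 14.6 / 3270 = 482.2 m³.

V ≈ 482 m³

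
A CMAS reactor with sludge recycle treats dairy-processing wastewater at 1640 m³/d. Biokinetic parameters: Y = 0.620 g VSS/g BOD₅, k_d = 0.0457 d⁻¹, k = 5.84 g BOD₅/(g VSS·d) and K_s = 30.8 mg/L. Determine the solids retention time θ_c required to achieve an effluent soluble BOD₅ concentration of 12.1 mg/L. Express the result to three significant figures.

At the target effluent, Y k S/(K_s+S) = 0.620×5.84×12.1/42.90 = 1.021 d⁻¹.
1/θ_c = 1.021 − 0.0457 = 0.9756 d⁻¹, so θ_c = 1.025 d.

θ_c ≈ 1.03 d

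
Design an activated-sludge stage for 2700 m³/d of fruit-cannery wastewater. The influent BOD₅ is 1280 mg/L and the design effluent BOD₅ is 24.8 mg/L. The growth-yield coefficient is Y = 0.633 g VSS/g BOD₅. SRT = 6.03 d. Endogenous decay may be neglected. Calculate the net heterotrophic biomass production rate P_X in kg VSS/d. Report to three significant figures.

P_X ≈ 2150 kg VSS/d

No decay correction is needed, so Y_obs = Y = 0.633.
Substrate removed = Q·(S₀ − S) = 2700 m³/d × (1280 − 24.8) g/m³ = 3.39×10^6 g/d = 3389 kg/d.
P_X = Y_obs · Q(S₀ − S) = 0.6330 × 3389 = 2145 kg VSS/d.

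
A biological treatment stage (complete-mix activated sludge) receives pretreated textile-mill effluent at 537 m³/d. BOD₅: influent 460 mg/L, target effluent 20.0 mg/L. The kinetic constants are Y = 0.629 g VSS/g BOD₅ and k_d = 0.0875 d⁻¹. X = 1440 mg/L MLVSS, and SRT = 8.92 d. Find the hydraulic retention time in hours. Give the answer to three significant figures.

Rearranging the biomass balance for a CMAS with decay, V = Y·Q·ΔS·θ_c / [X·(1+k_d θ_c)] = 0.629 × 537 × (460 − 20.0) × 8.92 / [1440 × (1 + 0.0875 × 8.92)] = 1.33×10^6 / 2564 = 517.1 m³.
HRT = V/Q = 517.1 m³ / 537 m³·d⁻¹ = 0.9629 d × 24 = 23.11 h.

τ ≈ 23.1 h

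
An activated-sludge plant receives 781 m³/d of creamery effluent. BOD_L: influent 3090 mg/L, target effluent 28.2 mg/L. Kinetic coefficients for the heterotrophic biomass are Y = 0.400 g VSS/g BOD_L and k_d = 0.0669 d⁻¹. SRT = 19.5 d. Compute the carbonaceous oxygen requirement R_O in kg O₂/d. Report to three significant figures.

R_O ≈ 1800 kg O₂/d

Observed yield with endogenous decay: Y_obs = Y / (1 + k_d·θ_c) = 0.400 / (1 + 0.0669 × 19.5) = 0.400 / 2.305 = 0.1736 g VSS/g BOD_L.
Mass of BOD_L removed per day: Q(S₀ − S) = 781 × 3062 g/m³ = 2391 kg/d.
Biomass synthesised: P_X = Y_obs × 2391 = 415.1 kg VSS/d.
R_O = Q·ΔS − 1.42 P_X = 2391 − 589.4 = 1802 kg O₂/d.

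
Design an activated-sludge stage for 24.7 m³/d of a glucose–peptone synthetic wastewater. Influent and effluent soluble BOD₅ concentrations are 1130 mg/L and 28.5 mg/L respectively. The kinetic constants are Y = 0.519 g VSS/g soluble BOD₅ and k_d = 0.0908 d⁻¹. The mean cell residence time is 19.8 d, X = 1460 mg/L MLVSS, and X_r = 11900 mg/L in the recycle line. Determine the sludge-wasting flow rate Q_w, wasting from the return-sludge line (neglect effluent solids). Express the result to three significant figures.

From the SRT design equation V = Y Q (S₀−S) θ_c / [X (1 + k_d θ_c)] = 0.519 × 24.7 × (1130 − 28.5) × 19.8 / [1460 × (1 + 0.0908 × 19.8)] = 2.8×10^5 / 4085 = 68.44 m³.
Q_w = (V·X)/(θ_c X_r) = 68.44 × 1460 / (19.8 × 11900) = 0.4241 m³/d.

Q_w ≈ 0.424 m³/d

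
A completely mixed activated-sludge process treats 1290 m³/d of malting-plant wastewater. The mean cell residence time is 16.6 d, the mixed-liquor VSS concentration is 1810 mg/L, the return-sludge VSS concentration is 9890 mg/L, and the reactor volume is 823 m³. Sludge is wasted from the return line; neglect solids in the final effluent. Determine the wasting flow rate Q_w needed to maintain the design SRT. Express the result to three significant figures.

Q_w ≈ 9.07 m³/d

θ_c = V·X/(Q_w·X_r) when wasting from the recycle, so Q_w = V·X/(θ_c·X_r) = 823.0 × 1810 / (16.6 × 9890) = 9.073 m³/d.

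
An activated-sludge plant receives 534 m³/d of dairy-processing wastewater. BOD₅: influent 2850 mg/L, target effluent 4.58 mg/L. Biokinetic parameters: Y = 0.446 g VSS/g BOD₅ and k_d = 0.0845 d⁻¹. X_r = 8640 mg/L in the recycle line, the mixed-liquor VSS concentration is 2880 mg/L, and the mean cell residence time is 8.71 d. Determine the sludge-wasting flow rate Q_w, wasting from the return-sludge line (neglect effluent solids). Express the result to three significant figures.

Q_w ≈ 45.2 m³/d

Steady-state biomass mass balance: V·X·(1 + k_d·θ_c) = Y·Q·(S₀ − S)·θ_c, so V = 0.446 × 534 × (2850 − 4.58) × 8.71 / [2880 × (1 + 0.0845 × 8.71)] = 5.9×10^6 / 5000 = 1181 m³.
θ_c = V·X/(Q_w·X_r) when wasting from the recycle, so Q_w = V·X/(θ_c·X_r) = 1181 × 2880 / (8.71 × 8640) = 45.18 m³/d.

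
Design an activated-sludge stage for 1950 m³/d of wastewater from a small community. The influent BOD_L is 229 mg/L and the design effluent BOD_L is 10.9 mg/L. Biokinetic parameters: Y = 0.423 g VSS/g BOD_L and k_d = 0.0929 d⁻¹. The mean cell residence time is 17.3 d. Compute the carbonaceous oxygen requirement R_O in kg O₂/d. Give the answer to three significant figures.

R_O ≈ 327 kg O₂/d

The observed yield is Y_obs = Y/(1 + k_d·θ_c) = 0.423 / (1 + 0.0929 × 17.3) = 0.423 / 2.607 = 0.1622 g VSS per g BOD_L removed.
Q·(S₀ − S) = 1950 × (229 − 10.9) × 10⁻³ = 425.3 kg/d removed.
Net sludge production P_X = 0.1622 × 425.3 = 69.00 kg VSS/d.
R_O = Q·ΔS − 1.42 P_X = 425.3 − 97.98 = 327.3 kg O₂/d.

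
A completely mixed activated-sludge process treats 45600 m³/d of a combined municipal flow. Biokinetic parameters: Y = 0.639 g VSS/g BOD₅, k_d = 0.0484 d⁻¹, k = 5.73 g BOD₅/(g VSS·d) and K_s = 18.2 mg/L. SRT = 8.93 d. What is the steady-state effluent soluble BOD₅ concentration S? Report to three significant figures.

Effluent substrate depends only on kinetics and SRT: S = K_s(1 + k_d θ_c) / [θ_c(Yk − k_d) − 1] = 18.2 × (1 + 0.0484 × 8.93) / [8.93 × (0.639 × 5.73 − 0.0484) − 1] = 26.07 / 31.26 = 0.8337 mg/L.

S ≈ 0.834 mg/L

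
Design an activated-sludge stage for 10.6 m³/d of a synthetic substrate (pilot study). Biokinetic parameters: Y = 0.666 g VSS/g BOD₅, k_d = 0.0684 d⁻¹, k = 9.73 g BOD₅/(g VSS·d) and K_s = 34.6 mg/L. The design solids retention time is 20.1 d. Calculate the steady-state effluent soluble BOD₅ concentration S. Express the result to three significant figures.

S ≈ 0.643 mg/L

Effluent substrate depends only on kinetics and SRT: S = K_s(1 + k_d θ_c) / [θ_c(Yk − k_d) − 1] = 34.6 × (1 + 0.0684 × 20.1) / [20.1 × (0.666 × 9.73 − 0.0684) − 1] = 82.17 / 127.9 = 0.6426 mg/L.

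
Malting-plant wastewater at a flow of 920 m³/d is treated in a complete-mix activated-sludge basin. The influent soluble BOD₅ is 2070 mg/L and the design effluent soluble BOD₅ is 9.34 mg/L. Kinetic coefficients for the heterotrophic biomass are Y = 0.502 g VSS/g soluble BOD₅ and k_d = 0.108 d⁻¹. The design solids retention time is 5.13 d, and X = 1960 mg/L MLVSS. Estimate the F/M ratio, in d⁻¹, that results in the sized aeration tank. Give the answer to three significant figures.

Rearranging the biomass balance for a CMAS with decay, V = Y·Q·ΔS·θ_c / [X·(1+k_d θ_c)] = 0.502 × 920 × (2070 − 9.34) × 5.13 / [1960 × (1 + 0.108 × 5.13)] = 4.88×10^6 / 3046 = 1603 m³.
F/M = applied load / biomass = Q·S₀/(V·X) = 920 × 2070 / (1603 × 1960) = 0.6062 d⁻¹.

F/M ≈ 0.606 d⁻¹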